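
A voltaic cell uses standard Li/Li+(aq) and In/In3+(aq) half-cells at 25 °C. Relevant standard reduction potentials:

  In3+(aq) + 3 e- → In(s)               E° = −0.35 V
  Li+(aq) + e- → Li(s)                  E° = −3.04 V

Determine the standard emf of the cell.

+2.69 V

The In³⁺/In couple has the higher E°, so In ion is reduced (cathode) and Li is oxidized (anode).
E°cell = E°(cathode) − E°(anode) = −0.35 − (−3.04) = +2.69 V.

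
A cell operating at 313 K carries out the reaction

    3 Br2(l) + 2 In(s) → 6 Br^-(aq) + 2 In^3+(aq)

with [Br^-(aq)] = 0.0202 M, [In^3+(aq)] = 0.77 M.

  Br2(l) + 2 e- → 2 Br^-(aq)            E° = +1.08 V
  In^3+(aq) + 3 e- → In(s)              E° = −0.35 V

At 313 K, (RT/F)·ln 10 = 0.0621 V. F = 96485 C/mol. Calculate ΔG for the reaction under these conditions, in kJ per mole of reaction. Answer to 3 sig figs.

−890 kJ/mol

E°cell = +1.08 − (−0.35) = +1.43 V; the balanced reaction transfers n = 6 electrons.
Q = [Br^-(aq)]^6·[In^3+(aq)]^2 = 4.03×10^−11, so log Q = −10.395 and E = +1.43 − (0.0621/6)(−10.395) = +1.5376 V.
Finally ΔG = −nFE = −(6)(96485 C/mol)(+1.5376 V) = −890 kJ/mol.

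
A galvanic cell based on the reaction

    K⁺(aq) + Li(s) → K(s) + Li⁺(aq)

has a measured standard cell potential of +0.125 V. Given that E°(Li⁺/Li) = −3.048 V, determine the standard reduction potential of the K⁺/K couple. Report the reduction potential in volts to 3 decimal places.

In the reaction as written the K⁺/K couple is reduced (cathode) and Li⁺/Li is oxidized (anode), so E°cell = E°(K⁺/K) − E°(Li⁺/Li).
E°(K⁺/K) = E°cell + E°(anode) = +0.125 + (−3.048) = −2.923 V.

−2.923 V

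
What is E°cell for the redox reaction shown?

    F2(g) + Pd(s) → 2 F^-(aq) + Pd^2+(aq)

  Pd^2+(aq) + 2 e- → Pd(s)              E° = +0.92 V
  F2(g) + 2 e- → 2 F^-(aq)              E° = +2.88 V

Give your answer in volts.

In the reaction as written, F2(g) is reduced (cathode) and Pd^2+(aq) is produced by oxidation at the anode.
E°cell = E°(cathode) − E°(anode) = +2.88 − (+0.92) = +1.96 V.
The positive value indicates the reaction is spontaneous as written.

+1.96 V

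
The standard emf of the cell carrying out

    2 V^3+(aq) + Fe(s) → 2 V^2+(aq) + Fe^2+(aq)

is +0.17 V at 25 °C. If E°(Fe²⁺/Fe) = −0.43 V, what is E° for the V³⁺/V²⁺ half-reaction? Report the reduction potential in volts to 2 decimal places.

−0.26 V

In the reaction as written the V³⁺/V²⁺ couple is reduced (cathode) and Fe²⁺/Fe is oxidized (anode), so E°cell = E°(V³⁺/V²⁺) − E°(Fe²⁺/Fe).
E°(V³⁺/V²⁺) = E°cell + E°(anode) = +0.17 + (−0.43) = −0.26 V.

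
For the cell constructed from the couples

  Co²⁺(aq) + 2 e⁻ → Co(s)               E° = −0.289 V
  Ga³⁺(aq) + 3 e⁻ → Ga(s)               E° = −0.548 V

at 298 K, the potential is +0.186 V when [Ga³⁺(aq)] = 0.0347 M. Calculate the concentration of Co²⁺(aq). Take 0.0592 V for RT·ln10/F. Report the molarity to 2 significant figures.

0.00036 M

With Co²⁺/Co at the cathode and Ga³⁺/Ga at the anode, E°cell = −0.289 − (−0.548) = +0.259 V (n = 6).
From the Nernst equation, log Q = n(E° − E)/0.0592 = 6·(+0.259 − (+0.186))/0.0592 = 7.399.
The balanced reaction is 3 Co²⁺(aq) + 2 Ga(s) → 3 Co(s) + 2 Ga³⁺(aq), so Q = [Ga³⁺(aq)]^2 / [Co²⁺(aq)]^3.
Substituting the known concentrations and solving, log [Co²⁺(aq)] = −3.439 and [Co²⁺(aq)] = 0.00036 M.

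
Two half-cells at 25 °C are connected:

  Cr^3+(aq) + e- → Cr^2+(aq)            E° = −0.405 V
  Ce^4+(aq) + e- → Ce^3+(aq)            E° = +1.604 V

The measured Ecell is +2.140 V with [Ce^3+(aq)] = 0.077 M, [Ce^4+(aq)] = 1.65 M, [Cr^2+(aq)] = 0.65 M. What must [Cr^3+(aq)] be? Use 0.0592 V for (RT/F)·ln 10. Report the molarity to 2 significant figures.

0.085 M

Ce⁴⁺/Ce³⁺ is the cathode (higher E°); E°cell = +1.604 − (−0.405) = +2.009 V with n = 1.
Since E = E° − (0.0592/n)·log Q, log Q = n(E° − E)/0.0592 = −2.213.
For Ce^4+(aq) + Cr^2+(aq) → Ce^3+(aq) + Cr^3+(aq), the reaction quotient is Q = ([Ce^3+(aq)]·[Cr^3+(aq)]) / ([Ce^4+(aq)]·[Cr^2+(aq)]).
Substituting the known concentrations and solving, log [Cr^3+(aq)] = −1.069 and [Cr^3+(aq)] = 0.085 M.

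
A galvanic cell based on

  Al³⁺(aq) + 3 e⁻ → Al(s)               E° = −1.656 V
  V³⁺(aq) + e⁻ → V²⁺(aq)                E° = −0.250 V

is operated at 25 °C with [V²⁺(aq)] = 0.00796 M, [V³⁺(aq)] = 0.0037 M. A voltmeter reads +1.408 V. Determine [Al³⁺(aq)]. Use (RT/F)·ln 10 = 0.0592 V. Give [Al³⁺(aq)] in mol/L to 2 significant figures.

0.080 M

The V³⁺/V²⁺ couple has the larger reduction potential, so it is the cathode: E°cell = −0.250 − (−1.656) = +1.406 V and n = 3.
Rearranging E = E° − (0.0592/n)·log Q gives log Q = 3(+1.406 − (+1.408))/0.0592 = −0.101.
The balanced reaction is 3 V³⁺(aq) + Al(s) → 3 V²⁺(aq) + Al³⁺(aq), so Q = ([V²⁺(aq)]^3·[Al³⁺(aq)]) / [V³⁺(aq)]^3.
Substituting the known concentrations and solving, log [Al³⁺(aq)] = −1.099 and [Al³⁺(aq)] = 0.080 M.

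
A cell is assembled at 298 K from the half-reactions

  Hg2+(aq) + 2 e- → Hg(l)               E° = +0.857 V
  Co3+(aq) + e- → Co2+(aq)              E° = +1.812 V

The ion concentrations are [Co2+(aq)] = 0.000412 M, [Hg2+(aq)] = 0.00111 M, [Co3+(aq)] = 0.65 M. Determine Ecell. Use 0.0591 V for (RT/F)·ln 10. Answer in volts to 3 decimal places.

+1.231 V

Since E°(Co³⁺/Co²⁺) > E°(Hg²⁺/Hg), Co³⁺/Co²⁺ serves as the cathode.
The standard potential is +1.812 − (+0.857) = +0.955 V and the balanced reaction transfers n = 2 electrons.
Balancing gives 2 Co3+(aq) + Hg(l) → 2 Co2+(aq) + Hg2+(aq); hence Q = ([Co2+(aq)]^2·[Hg2+(aq)]) / [Co3+(aq)]^2 = 4.46×10^−10 (log Q = −9.351).
E = E° − (0.0591/n)·log Q = +0.955 − (0.0591/2)(−9.351) = +1.231 V.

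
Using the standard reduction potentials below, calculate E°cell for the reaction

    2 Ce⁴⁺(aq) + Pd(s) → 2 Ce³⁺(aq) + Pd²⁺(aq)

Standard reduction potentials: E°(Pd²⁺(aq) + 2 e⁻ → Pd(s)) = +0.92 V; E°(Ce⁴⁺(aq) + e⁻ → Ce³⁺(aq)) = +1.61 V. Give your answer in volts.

In the reaction as written, Ce⁴⁺(aq) is reduced (cathode) and Pd²⁺(aq) is produced by oxidation at the anode.
E°cell = E°(cathode) − E°(anode) = +1.61 − (+0.92) = +0.69 V.

+0.69 V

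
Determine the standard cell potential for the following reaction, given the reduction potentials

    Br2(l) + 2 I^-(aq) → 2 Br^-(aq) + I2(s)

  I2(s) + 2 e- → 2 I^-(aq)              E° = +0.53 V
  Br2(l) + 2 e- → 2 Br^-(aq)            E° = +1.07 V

+0.54 V

Br2(l) gains electrons, so the Br₂/Br⁻ couple is the cathode; the I₂/I⁻ couple is the anode.
E°cell = E°(cathode) − E°(anode) = +1.07 − (+0.53) = +0.54 V.
The positive value indicates the reaction is spontaneous as written.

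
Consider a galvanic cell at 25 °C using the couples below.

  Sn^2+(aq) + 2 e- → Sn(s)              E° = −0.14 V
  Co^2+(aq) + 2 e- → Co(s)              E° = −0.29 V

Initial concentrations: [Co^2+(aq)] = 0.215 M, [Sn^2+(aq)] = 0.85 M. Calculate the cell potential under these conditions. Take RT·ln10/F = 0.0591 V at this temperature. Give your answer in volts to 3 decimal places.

+0.168 V

The Sn²⁺/Sn couple has the more positive E°, so it is the cathode; Co²⁺/Co is the anode.
E°cell = −0.14 − (−0.29) = +0.15 V, with n = 2 electrons transferred.
Balancing gives Sn^2+(aq) + Co(s) → Sn(s) + Co^2+(aq); hence Q = [Co^2+(aq)] / [Sn^2+(aq)] = 0.253 (log Q = −0.597).
By the Nernst equation, E = +0.15 − (0.0591/2)·(−0.597) = +0.168 V.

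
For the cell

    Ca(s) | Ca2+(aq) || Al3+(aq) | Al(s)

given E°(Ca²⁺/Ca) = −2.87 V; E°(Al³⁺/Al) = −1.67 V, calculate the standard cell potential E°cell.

+1.20 V

By convention the left-hand electrode in cell notation is the anode (oxidation) and the right-hand electrode is the cathode (reduction).
E°cell = E°(right) − E°(left) = −1.67 − (−2.87) = +1.20 V.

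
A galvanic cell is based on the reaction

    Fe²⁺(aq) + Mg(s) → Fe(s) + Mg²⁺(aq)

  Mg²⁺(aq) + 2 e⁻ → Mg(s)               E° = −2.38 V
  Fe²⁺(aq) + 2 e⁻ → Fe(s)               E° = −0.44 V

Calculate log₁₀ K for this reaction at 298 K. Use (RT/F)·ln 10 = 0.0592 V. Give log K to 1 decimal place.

The Fe²⁺/Fe couple is reduced (cathode); E°cell = −0.44 − (−2.38) = +1.94 V with n = 2.
At equilibrium E = 0, so log K = nE°cell / 0.0592 = (2)(+1.94) / 0.0592 = 65.5.

log K = 65.5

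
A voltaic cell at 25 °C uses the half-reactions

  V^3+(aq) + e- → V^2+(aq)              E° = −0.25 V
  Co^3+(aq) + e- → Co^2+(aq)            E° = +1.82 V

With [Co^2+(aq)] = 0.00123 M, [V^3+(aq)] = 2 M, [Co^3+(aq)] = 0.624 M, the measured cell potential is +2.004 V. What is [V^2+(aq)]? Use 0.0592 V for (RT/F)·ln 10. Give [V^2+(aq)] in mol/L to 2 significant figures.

The Co³⁺/Co²⁺ couple has the larger reduction potential, so it is the cathode: E°cell = +1.82 − (−0.25) = +2.07 V and n = 1.
Rearranging E = E° − (0.0592/n)·log Q gives log Q = 1(+2.07 − (+2.004))/0.0592 = 1.115.
The balanced reaction is Co^3+(aq) + V^2+(aq) → Co^2+(aq) + V^3+(aq), so Q = ([Co^2+(aq)]·[V^3+(aq)]) / ([Co^3+(aq)]·[V^2+(aq)]).
Isolating [V^2+(aq)] in Q = 10^{1.115} yields log [V^2+(aq)] = −3.519, i.e. 0.00030 M.

0.00030 M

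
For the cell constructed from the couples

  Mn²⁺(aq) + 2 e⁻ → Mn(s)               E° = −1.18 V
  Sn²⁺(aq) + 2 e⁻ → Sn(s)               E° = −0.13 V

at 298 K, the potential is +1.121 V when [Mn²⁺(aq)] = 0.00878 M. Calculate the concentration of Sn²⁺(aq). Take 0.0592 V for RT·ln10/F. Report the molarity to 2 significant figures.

With Sn²⁺/Sn at the cathode and Mn²⁺/Mn at the anode, E°cell = −0.13 − (−1.18) = +1.05 V (n = 2).
Since E = E° − (0.0592/n)·log Q, log Q = n(E° − E)/0.0592 = −2.399.
Balancing electrons gives Sn²⁺(aq) + Mn(s) → Sn(s) + Mn²⁺(aq); thus Q = [Mn²⁺(aq)] / [Sn²⁺(aq)].
Substituting the known concentrations and solving, log [Sn²⁺(aq)] = 0.342 and [Sn²⁺(aq)] = 2.2 M.

2.2 M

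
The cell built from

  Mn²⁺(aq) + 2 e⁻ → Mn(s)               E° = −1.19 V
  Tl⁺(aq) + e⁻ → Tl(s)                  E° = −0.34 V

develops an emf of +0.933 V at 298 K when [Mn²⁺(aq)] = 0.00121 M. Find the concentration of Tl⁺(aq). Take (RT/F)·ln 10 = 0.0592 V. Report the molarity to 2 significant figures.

With Tl⁺/Tl at the cathode and Mn²⁺/Mn at the anode, E°cell = −0.34 − (−1.19) = +0.85 V (n = 2).
From the Nernst equation, log Q = n(E° − E)/0.0592 = 2·(+0.85 − (+0.933))/0.0592 = −2.804.
The balanced reaction is 2 Tl⁺(aq) + Mn(s) → 2 Tl(s) + Mn²⁺(aq), so Q = [Mn²⁺(aq)] / [Tl⁺(aq)]^2.
Isolating [Tl⁺(aq)] in Q = 10^{−2.804} yields log [Tl⁺(aq)] = −0.057, i.e. 0.88 M.

0.88 M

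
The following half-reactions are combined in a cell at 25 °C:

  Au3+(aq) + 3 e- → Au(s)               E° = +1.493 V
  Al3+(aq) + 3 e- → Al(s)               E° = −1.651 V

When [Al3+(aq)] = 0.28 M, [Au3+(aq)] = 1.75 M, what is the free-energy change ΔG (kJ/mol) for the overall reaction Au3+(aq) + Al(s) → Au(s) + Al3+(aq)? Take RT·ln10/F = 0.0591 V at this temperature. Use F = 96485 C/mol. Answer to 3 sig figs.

−915 kJ/mol

E°cell = +1.493 − (−1.651) = +3.144 V; the balanced reaction transfers n = 3 electrons.
Here Q = [Al3+(aq)] / [Au3+(aq)] = 0.16 (log Q = −0.796), giving E = +3.144 − (0.0591/3)·(−0.796) = +3.1597 V.
ΔG = −nFE = −(3)(96485)(+3.1597) J/mol = −915 kJ/mol.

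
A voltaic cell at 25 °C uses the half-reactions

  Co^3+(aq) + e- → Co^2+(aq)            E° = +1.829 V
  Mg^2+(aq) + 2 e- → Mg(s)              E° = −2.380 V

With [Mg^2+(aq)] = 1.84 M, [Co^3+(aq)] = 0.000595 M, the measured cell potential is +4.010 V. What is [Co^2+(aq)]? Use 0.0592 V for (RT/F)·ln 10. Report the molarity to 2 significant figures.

1.0 M

The Co³⁺/Co²⁺ couple has the larger reduction potential, so it is the cathode: E°cell = +1.829 − (−2.380) = +4.209 V and n = 2.
Since E = E° − (0.0592/n)·log Q, log Q = n(E° − E)/0.0592 = 6.723.
The balanced reaction is 2 Co^3+(aq) + Mg(s) → 2 Co^2+(aq) + Mg^2+(aq), so Q = ([Co^2+(aq)]^2·[Mg^2+(aq)]) / [Co^3+(aq)]^2.
Substituting the known concentrations and solving, log [Co^2+(aq)] = 0.004 and [Co^2+(aq)] = 1.0 M.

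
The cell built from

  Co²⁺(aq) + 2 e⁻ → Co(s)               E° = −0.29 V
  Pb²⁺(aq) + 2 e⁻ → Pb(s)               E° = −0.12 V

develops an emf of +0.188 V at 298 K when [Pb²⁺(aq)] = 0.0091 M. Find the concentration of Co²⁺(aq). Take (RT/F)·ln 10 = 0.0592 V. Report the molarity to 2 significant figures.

0.0022 M

Pb²⁺/Pb is the cathode (higher E°); E°cell = −0.12 − (−0.29) = +0.17 V with n = 2.
Rearranging E = E° − (0.0592/n)·log Q gives log Q = 2(+0.17 − (+0.188))/0.0592 = −0.608.
The balanced reaction is Pb²⁺(aq) + Co(s) → Pb(s) + Co²⁺(aq), so Q = [Co²⁺(aq)] / [Pb²⁺(aq)].
Isolating [Co²⁺(aq)] in Q = 10^{−0.608} yields log [Co²⁺(aq)] = −2.649, i.e. 0.0022 M.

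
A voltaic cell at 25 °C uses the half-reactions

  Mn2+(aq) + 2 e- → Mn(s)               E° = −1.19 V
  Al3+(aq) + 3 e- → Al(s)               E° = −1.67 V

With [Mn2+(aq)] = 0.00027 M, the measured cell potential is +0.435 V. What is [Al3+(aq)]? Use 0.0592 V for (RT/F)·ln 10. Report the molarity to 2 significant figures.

The Mn²⁺/Mn couple has the larger reduction potential, so it is the cathode: E°cell = −1.19 − (−1.67) = +0.48 V and n = 6.
Since E = E° − (0.0592/n)·log Q, log Q = n(E° − E)/0.0592 = 4.561.
For 3 Mn2+(aq) + 2 Al(s) → 3 Mn(s) + 2 Al3+(aq), the reaction quotient is Q = [Al3+(aq)]^2 / [Mn2+(aq)]^3.
Isolating [Al3+(aq)] in Q = 10^{4.561} yields log [Al3+(aq)] = −3.072, i.e. 0.00085 M.

0.00085 M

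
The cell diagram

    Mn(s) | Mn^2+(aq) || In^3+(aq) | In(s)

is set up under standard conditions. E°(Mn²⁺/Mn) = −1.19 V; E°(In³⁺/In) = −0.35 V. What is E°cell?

By convention the left-hand electrode in cell notation is the anode (oxidation) and the right-hand electrode is the cathode (reduction).
E°cell = E°(right) − E°(left) = −0.35 − (−1.19) = +0.84 V.

+0.84 V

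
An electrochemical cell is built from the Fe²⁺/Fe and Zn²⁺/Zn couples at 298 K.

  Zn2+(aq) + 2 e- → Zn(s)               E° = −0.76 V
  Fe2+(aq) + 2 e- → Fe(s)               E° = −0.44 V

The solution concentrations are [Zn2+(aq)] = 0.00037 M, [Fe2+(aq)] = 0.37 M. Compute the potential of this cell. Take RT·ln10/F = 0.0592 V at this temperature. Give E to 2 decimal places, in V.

Since E°(Fe²⁺/Fe) > E°(Zn²⁺/Zn), Fe²⁺/Fe serves as the cathode.
The standard potential is −0.44 − (−0.76) = +0.32 V and the balanced reaction transfers n = 2 electrons.
For the overall reaction Fe2+(aq) + Zn(s) → Fe(s) + Zn2+(aq), Q = [Zn2+(aq)] / [Fe2+(aq)] = 0.001, giving log Q = −3.000.
Applying E = E° − (RT ln10/nF)·log Q gives +0.32 − (0.0592/2)(−3.000) = +0.41 V.

+0.41 V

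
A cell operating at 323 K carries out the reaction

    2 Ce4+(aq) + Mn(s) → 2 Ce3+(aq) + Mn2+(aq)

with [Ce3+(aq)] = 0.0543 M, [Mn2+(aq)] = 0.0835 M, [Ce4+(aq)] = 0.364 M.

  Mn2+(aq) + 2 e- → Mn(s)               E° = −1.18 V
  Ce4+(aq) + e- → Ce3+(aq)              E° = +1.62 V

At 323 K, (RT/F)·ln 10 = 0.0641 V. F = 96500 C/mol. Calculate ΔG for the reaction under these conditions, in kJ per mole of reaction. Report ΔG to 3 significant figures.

−557 kJ/mol

With Ce⁴⁺/Ce³⁺ reduced at the cathode, E°cell = +1.62 − (−1.18) = +2.80 V and n = 2.
The reaction quotient is ([Ce3+(aq)]^2·[Mn2+(aq)]) / [Ce4+(aq)]^2 = 0.00186; by Nernst, E = +2.80 − (0.0641/2)(−2.731) = +2.8875 V.
Finally ΔG = −nFE = −(2)(96500 C/mol)(+2.8875 V) = −557 kJ/mol.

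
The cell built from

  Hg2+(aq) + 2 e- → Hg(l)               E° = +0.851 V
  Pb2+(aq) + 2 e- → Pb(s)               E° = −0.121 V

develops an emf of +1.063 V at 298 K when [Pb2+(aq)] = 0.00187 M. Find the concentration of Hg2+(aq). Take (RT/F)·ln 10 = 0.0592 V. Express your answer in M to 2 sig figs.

Hg²⁺/Hg is the cathode (higher E°); E°cell = +0.851 − (−0.121) = +0.972 V with n = 2.
From the Nernst equation, log Q = n(E° − E)/0.0592 = 2·(+0.972 − (+1.063))/0.0592 = −3.074.
For Hg2+(aq) + Pb(s) → Hg(l) + Pb2+(aq), the reaction quotient is Q = [Pb2+(aq)] / [Hg2+(aq)].
Isolating [Hg2+(aq)] in Q = 10^{−3.074} yields log [Hg2+(aq)] = 0.346, i.e. 2.2 M.

2.2 M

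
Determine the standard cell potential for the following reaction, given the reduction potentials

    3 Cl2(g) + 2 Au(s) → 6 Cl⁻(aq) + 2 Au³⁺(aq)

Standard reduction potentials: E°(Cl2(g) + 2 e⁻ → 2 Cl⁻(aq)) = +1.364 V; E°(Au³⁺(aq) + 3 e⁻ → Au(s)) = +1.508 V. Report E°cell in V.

Cl2(g) gains electrons, so the Cl₂/Cl⁻ couple is the cathode; the Au³⁺/Au couple is the anode.
E°cell = E°(cathode) − E°(anode) = +1.364 − (+1.508) = −0.144 V.

−0.144 V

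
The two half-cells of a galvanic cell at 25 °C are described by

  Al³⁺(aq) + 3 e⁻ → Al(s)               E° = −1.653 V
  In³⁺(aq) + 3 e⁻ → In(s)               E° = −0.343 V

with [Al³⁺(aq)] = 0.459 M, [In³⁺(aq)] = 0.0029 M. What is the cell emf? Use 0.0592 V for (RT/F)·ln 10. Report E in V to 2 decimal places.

+1.27 V

Since E°(In³⁺/In) > E°(Al³⁺/Al), In³⁺/In serves as the cathode.
E°cell = E°cat − E°an = −0.343 − (−1.653) = +1.310 V; n = 3.
Balancing gives In³⁺(aq) + Al(s) → In(s) + Al³⁺(aq); hence Q = [Al³⁺(aq)] / [In³⁺(aq)] = 158 (log Q = 2.199).
E = E° − (0.0592/n)·log Q = +1.310 − (0.0592/3)(2.199) = +1.27 V.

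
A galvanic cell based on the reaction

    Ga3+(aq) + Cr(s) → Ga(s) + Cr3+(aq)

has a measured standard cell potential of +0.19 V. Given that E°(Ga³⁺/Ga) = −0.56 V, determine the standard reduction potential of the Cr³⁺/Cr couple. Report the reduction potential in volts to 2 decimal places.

In the reaction as written the Ga³⁺/Ga couple is reduced (cathode) and Cr³⁺/Cr is oxidized (anode), so E°cell = E°(Ga³⁺/Ga) − E°(Cr³⁺/Cr).
E°(Cr³⁺/Cr) = E°(cathode) − E°cell = −0.56 − (+0.19) = −0.75 V.

−0.75 V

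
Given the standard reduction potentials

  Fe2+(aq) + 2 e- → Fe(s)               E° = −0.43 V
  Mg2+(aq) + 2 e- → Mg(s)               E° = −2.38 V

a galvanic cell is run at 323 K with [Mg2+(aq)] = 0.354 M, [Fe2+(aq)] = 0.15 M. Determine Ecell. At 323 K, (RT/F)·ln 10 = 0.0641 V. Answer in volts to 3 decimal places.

+1.938 V

Fe²⁺/Fe is reduced (cathode, E° = −0.43 V) and Mg²⁺/Mg is oxidized (anode).
The standard potential is −0.43 − (−2.38) = +1.95 V and the balanced reaction transfers n = 2 electrons.
The balanced reaction is Fe2+(aq) + Mg(s) → Fe(s) + Mg2+(aq), so Q = [Mg2+(aq)] / [Fe2+(aq)] = 2.36 and log Q = 0.373.
Applying E = E° − (RT ln10/nF)·log Q gives +1.95 − (0.0641/2)(0.373) = +1.938 V.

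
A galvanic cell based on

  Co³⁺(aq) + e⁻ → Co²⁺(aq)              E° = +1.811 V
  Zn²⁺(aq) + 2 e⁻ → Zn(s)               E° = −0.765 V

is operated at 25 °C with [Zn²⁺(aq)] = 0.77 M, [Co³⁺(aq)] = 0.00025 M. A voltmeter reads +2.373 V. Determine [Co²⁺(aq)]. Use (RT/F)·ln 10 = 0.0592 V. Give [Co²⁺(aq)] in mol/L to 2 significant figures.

0.77 M

The Co³⁺/Co²⁺ couple has the larger reduction potential, so it is the cathode: E°cell = +1.811 − (−0.765) = +2.576 V and n = 2.
From the Nernst equation, log Q = n(E° − E)/0.0592 = 2·(+2.576 − (+2.373))/0.0592 = 6.858.
For 2 Co³⁺(aq) + Zn(s) → 2 Co²⁺(aq) + Zn²⁺(aq), the reaction quotient is Q = ([Co²⁺(aq)]^2·[Zn²⁺(aq)]) / [Co³⁺(aq)]^2.
Isolating [Co²⁺(aq)] in Q = 10^{6.858} yields log [Co²⁺(aq)] = −0.116, i.e. 0.77 M.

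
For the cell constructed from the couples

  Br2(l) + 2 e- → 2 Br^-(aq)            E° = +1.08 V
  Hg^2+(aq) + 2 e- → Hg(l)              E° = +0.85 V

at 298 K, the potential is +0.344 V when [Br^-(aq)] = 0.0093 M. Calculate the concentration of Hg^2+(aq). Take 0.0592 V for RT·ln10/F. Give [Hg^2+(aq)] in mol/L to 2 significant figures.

1.6 M

Br₂/Br⁻ is the cathode (higher E°); E°cell = +1.08 − (+0.85) = +0.23 V with n = 2.
From the Nernst equation, log Q = n(E° − E)/0.0592 = 2·(+0.23 − (+0.344))/0.0592 = −3.851.
For Br2(l) + Hg(l) → 2 Br^-(aq) + Hg^2+(aq), the reaction quotient is Q = [Br^-(aq)]^2·[Hg^2+(aq)].
Substituting the known concentrations and solving, log [Hg^2+(aq)] = 0.212 and [Hg^2+(aq)] = 1.6 M.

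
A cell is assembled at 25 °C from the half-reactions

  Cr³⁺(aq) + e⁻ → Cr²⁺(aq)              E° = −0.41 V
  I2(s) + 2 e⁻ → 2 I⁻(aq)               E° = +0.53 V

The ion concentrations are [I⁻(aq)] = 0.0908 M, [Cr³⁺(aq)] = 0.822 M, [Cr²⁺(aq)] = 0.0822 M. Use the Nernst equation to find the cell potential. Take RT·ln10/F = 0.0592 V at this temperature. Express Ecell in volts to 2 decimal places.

Since E°(I₂/I⁻) > E°(Cr³⁺/Cr²⁺), I₂/I⁻ serves as the cathode.
E°cell = +0.53 − (−0.41) = +0.94 V, with n = 2 electrons transferred.
Balancing gives I2(s) + 2 Cr²⁺(aq) → 2 I⁻(aq) + 2 Cr³⁺(aq); hence Q = ([I⁻(aq)]^2·[Cr³⁺(aq)]^2) / [Cr²⁺(aq)]^2 = 0.824 (log Q = −0.084).
By the Nernst equation, E = +0.94 − (0.0592/2)·(−0.084) = +0.94 V.

+0.94 V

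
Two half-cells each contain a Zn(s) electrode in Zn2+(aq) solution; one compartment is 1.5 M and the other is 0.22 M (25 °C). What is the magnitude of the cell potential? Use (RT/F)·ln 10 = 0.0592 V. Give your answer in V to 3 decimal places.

0.025 V

For a concentration cell E°cell = 0, since both electrodes use the same couple.
The compartment with the higher Zn2+(aq) concentration (1.5 M) acts as the cathode; ions are reduced there and produced at the dilute (0.22 M) anode.
With n = 2, Ecell = −(0.0592/2)·log([dilute]/[conc]) = −(0.0592/2)·log(0.22/1.5) = +0.025 V.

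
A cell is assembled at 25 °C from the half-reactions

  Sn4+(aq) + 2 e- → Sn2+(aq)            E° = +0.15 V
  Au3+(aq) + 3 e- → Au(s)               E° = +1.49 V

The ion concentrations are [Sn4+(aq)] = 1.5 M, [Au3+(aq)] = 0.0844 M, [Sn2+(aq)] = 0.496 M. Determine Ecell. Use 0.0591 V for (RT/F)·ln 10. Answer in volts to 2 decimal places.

+1.30 V

The Au³⁺/Au couple has the more positive E°, so it is the cathode; Sn⁴⁺/Sn²⁺ is the anode.
E°cell = E°cat − E°an = +1.49 − (+0.15) = +1.34 V; n = 6.
The balanced reaction is 2 Au3+(aq) + 3 Sn2+(aq) → 2 Au(s) + 3 Sn4+(aq), so Q = [Sn4+(aq)]^3 / ([Au3+(aq)]^2·[Sn2+(aq)]^3) = 3.88×10^3 and log Q = 3.589.
Applying E = E° − (RT ln10/nF)·log Q gives +1.34 − (0.0591/6)(3.589) = +1.30 V.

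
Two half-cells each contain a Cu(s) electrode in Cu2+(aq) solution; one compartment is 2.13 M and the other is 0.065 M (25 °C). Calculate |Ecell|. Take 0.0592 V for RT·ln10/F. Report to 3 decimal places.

0.045 V

For a concentration cell E°cell = 0, since both electrodes use the same couple.
The compartment with the higher Cu2+(aq) concentration (2.13 M) acts as the cathode; ions are reduced there and produced at the dilute (0.065 M) anode.
With n = 2, Ecell = −(0.0592/2)·log([dilute]/[conc]) = −(0.0592/2)·log(0.065/2.13) = +0.045 V.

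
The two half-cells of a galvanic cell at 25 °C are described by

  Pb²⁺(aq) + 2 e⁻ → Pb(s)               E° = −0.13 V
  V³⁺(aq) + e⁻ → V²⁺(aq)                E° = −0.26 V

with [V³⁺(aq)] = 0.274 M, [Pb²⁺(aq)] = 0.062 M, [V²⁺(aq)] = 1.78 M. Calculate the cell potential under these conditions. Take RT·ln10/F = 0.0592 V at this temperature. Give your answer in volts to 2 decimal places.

Since E°(Pb²⁺/Pb) > E°(V³⁺/V²⁺), Pb²⁺/Pb serves as the cathode.
The standard potential is −0.13 − (−0.26) = +0.13 V and the balanced reaction transfers n = 2 electrons.
Balancing gives Pb²⁺(aq) + 2 V²⁺(aq) → Pb(s) + 2 V³⁺(aq); hence Q = [V³⁺(aq)]^2 / ([Pb²⁺(aq)]·[V²⁺(aq)]^2) = 0.382 (log Q = −0.418).
Applying E = E° − (RT ln10/nF)·log Q gives +0.13 − (0.0592/2)(−0.418) = +0.14 V.

+0.14 V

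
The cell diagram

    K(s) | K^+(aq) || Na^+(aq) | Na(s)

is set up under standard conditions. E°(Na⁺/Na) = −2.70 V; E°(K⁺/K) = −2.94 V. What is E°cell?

By convention the left-hand electrode in cell notation is the anode (oxidation) and the right-hand electrode is the cathode (reduction).
E°cell = E°(right) − E°(left) = −2.70 − (−2.94) = +0.24 V.

+0.24 V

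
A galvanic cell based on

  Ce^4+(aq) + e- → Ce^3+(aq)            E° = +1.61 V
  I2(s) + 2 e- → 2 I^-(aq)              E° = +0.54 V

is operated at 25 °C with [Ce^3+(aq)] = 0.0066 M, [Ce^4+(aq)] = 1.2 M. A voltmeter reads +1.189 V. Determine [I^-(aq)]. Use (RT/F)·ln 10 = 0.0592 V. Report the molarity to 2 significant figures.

0.56 M

The Ce⁴⁺/Ce³⁺ couple has the larger reduction potential, so it is the cathode: E°cell = +1.61 − (+0.54) = +1.07 V and n = 2.
From the Nernst equation, log Q = n(E° − E)/0.0592 = 2·(+1.07 − (+1.189))/0.0592 = −4.020.
Balancing electrons gives 2 Ce^4+(aq) + 2 I^-(aq) → 2 Ce^3+(aq) + I2(s); thus Q = [Ce^3+(aq)]^2 / ([Ce^4+(aq)]^2·[I^-(aq)]^2).
Isolating [I^-(aq)] in Q = 10^{−4.020} yields log [I^-(aq)] = −0.250, i.e. 0.56 M.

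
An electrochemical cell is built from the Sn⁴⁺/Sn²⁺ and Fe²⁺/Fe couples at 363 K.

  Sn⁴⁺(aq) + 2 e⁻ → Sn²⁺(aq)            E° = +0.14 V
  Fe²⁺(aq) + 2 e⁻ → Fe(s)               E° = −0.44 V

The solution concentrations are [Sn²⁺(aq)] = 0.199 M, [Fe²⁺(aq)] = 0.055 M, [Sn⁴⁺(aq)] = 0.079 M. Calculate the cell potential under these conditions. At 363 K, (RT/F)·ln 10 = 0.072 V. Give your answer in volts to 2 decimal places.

Sn⁴⁺/Sn²⁺ is reduced (cathode, E° = +0.14 V) and Fe²⁺/Fe is oxidized (anode).
E°cell = E°cat − E°an = +0.14 − (−0.44) = +0.58 V; n = 2.
The balanced reaction is Sn⁴⁺(aq) + Fe(s) → Sn²⁺(aq) + Fe²⁺(aq), so Q = ([Sn²⁺(aq)]·[Fe²⁺(aq)]) / [Sn⁴⁺(aq)] = 0.139 and log Q = −0.858.
By the Nernst equation, E = +0.58 − (0.072/2)·(−0.858) = +0.61 V.

+0.61 V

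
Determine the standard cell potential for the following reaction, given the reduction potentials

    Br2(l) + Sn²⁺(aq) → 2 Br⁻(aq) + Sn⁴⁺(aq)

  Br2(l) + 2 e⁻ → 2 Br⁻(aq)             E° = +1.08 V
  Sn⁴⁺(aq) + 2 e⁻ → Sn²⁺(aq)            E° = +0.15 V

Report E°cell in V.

+0.93 V

In the reaction as written, Br2(l) is reduced (cathode) and Sn⁴⁺(aq) is produced by oxidation at the anode.
E°cell = E°(cathode) − E°(anode) = +1.08 − (+0.15) = +0.93 V.
The positive value indicates the reaction is spontaneous as written.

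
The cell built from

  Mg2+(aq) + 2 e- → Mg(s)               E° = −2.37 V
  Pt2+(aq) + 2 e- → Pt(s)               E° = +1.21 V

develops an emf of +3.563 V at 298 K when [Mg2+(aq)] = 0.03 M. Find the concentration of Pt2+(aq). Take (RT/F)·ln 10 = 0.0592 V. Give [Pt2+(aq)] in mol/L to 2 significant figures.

Pt²⁺/Pt is the cathode (higher E°); E°cell = +1.21 − (−2.37) = +3.58 V with n = 2.
Since E = E° − (0.0592/n)·log Q, log Q = n(E° − E)/0.0592 = 0.574.
For Pt2+(aq) + Mg(s) → Pt(s) + Mg2+(aq), the reaction quotient is Q = [Mg2+(aq)] / [Pt2+(aq)].
Substituting the known concentrations and solving, log [Pt2+(aq)] = −2.097 and [Pt2+(aq)] = 0.0080 M.

0.0080 M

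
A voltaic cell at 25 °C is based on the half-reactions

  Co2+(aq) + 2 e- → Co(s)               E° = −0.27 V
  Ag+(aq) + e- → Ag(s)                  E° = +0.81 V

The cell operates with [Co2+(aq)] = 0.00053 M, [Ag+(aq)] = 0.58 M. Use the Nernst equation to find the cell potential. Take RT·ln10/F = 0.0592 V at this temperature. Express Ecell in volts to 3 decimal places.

+1.163 V

Ag⁺/Ag is reduced (cathode, E° = +0.81 V) and Co²⁺/Co is oxidized (anode).
E°cell = +0.81 − (−0.27) = +1.08 V, with n = 2 electrons transferred.
Balancing gives 2 Ag+(aq) + Co(s) → 2 Ag(s) + Co2+(aq); hence Q = [Co2+(aq)] / [Ag+(aq)]^2 = 0.00158 (log Q = −2.803).
By the Nernst equation, E = +1.08 − (0.0592/2)·(−2.803) = +1.163 V.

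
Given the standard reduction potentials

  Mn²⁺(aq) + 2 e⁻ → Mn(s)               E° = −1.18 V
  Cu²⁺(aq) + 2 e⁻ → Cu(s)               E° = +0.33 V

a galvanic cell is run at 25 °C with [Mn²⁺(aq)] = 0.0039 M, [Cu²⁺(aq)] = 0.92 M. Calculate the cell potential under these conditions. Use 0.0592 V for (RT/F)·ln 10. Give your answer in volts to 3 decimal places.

+1.580 V

The Cu²⁺/Cu couple has the more positive E°, so it is the cathode; Mn²⁺/Mn is the anode.
The standard potential is +0.33 − (−1.18) = +1.51 V and the balanced reaction transfers n = 2 electrons.
Balancing gives Cu²⁺(aq) + Mn(s) → Cu(s) + Mn²⁺(aq); hence Q = [Mn²⁺(aq)] / [Cu²⁺(aq)] = 0.00424 (log Q = −2.373).
E = E° − (0.0592/n)·log Q = +1.51 − (0.0592/2)(−2.373) = +1.580 V.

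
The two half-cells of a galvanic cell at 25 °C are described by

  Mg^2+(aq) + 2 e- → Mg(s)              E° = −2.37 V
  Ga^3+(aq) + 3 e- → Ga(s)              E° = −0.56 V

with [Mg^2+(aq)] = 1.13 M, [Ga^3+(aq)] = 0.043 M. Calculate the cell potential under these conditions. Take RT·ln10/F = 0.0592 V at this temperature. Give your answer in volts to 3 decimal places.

+1.781 V

Ga³⁺/Ga is reduced (cathode, E° = −0.56 V) and Mg²⁺/Mg is oxidized (anode).
E°cell = −0.56 − (−2.37) = +1.81 V, with n = 6 electrons transferred.
Balancing gives 2 Ga^3+(aq) + 3 Mg(s) → 2 Ga(s) + 3 Mg^2+(aq); hence Q = [Mg^2+(aq)]^3 / [Ga^3+(aq)]^2 = 780 (log Q = 2.892).
E = E° − (0.0592/n)·log Q = +1.81 − (0.0592/6)(2.892) = +1.781 V.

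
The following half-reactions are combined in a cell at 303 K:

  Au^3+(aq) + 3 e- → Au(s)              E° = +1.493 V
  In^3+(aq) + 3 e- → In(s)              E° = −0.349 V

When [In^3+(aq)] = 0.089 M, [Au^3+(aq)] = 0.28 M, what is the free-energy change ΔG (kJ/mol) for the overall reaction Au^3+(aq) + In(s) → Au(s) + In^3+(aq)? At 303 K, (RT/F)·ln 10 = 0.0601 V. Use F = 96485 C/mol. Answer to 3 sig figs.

E°cell = +1.493 − (−0.349) = +1.842 V; the balanced reaction transfers n = 3 electrons.
The reaction quotient is [In^3+(aq)] / [Au^3+(aq)] = 0.318; by Nernst, E = +1.842 − (0.0601/3)(−0.498) = +1.8520 V.
ΔG = −nFE = −(3)(96485)(+1.8520) J/mol = −536 kJ/mol.

−536 kJ/mol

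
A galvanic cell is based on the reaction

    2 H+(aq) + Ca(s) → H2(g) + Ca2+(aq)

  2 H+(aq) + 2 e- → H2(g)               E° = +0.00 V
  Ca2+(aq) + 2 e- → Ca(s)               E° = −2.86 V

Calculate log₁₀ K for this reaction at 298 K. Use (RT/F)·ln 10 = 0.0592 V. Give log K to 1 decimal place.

log K = 96.6

The 2H⁺/H₂ couple is reduced (cathode); E°cell = +0.00 − (−2.86) = +2.86 V with n = 2.
At equilibrium E = 0, so log K = nE°cell / 0.0592 = (2)(+2.86) / 0.0592 = 96.6.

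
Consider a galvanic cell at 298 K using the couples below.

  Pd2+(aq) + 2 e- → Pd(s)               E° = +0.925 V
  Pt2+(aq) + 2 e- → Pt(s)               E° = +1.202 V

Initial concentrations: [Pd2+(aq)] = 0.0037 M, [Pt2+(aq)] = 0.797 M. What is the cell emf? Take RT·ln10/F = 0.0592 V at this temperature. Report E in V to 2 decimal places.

+0.35 V

The Pt²⁺/Pt couple has the more positive E°, so it is the cathode; Pd²⁺/Pd is the anode.
E°cell = +1.202 − (+0.925) = +0.277 V, with n = 2 electrons transferred.
Balancing gives Pt2+(aq) + Pd(s) → Pt(s) + Pd2+(aq); hence Q = [Pd2+(aq)] / [Pt2+(aq)] = 0.00464 (log Q = −2.333).
E = E° − (0.0592/n)·log Q = +0.277 − (0.0592/2)(−2.333) = +0.35 V.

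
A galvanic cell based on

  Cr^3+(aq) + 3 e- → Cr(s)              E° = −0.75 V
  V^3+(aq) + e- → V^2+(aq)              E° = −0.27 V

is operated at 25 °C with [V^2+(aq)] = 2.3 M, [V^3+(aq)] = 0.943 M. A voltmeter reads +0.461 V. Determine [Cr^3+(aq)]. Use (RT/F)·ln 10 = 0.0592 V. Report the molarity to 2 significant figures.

With V³⁺/V²⁺ at the cathode and Cr³⁺/Cr at the anode, E°cell = −0.27 − (−0.75) = +0.48 V (n = 3).
Rearranging E = E° − (0.0592/n)·log Q gives log Q = 3(+0.48 − (+0.461))/0.0592 = 0.963.
For 3 V^3+(aq) + Cr(s) → 3 V^2+(aq) + Cr^3+(aq), the reaction quotient is Q = ([V^2+(aq)]^3·[Cr^3+(aq)]) / [V^3+(aq)]^3.
Solving for the unknown gives log [Cr^3+(aq)] = −0.199, so [Cr^3+(aq)] ≈ 0.63 M.

0.63 M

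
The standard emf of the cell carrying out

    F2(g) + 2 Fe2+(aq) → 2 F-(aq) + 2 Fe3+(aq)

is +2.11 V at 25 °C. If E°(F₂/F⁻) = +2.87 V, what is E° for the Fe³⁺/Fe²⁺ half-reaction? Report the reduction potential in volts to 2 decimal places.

+0.76 V

In the reaction as written the F₂/F⁻ couple is reduced (cathode) and Fe³⁺/Fe²⁺ is oxidized (anode), so E°cell = E°(F₂/F⁻) − E°(Fe³⁺/Fe²⁺).
E°(Fe³⁺/Fe²⁺) = E°(cathode) − E°cell = +2.87 − (+2.11) = +0.76 V.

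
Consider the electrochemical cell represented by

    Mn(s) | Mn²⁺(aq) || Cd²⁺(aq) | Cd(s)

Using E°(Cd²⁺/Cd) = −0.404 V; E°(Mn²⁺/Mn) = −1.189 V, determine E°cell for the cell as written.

+0.785 V

By convention the left-hand electrode in cell notation is the anode (oxidation) and the right-hand electrode is the cathode (reduction).
E°cell = E°(right) − E°(left) = −0.404 − (−1.189) = +0.785 V.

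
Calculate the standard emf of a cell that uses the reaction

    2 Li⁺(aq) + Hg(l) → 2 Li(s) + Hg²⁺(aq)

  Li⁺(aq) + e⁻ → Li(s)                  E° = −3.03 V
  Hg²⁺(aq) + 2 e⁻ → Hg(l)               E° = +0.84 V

Li⁺(aq) gains electrons, so the Li⁺/Li couple is the cathode; the Hg²⁺/Hg couple is the anode.
E°cell = E°(cathode) − E°(anode) = −3.03 − (+0.84) = −3.87 V.
The negative E°cell means the reaction is non-spontaneous in the direction written.

−3.87 V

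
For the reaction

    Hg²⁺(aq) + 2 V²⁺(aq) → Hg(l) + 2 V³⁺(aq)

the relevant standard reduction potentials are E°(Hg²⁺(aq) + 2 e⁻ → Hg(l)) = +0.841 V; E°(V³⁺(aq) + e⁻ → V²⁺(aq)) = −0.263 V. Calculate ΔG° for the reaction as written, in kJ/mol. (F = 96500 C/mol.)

−213 kJ/mol

In the reaction as written Hg²⁺(aq) is reduced, so the Hg²⁺/Hg couple is the cathode and V³⁺/V²⁺ is the anode.
E°cell = +0.841 − (−0.263) = +1.104 V; balancing electrons gives n = 2.
ΔG° = −nFE°cell = −(2)(96500)(+1.104) J/mol = −213 kJ/mol.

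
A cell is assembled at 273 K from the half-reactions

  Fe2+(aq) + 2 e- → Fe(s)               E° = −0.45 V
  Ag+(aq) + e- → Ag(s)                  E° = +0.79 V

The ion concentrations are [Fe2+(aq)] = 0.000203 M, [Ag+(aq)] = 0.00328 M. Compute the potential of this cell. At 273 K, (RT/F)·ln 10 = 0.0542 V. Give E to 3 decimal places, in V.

+1.205 V

The Ag⁺/Ag couple has the more positive E°, so it is the cathode; Fe²⁺/Fe is the anode.
The standard potential is +0.79 − (−0.45) = +1.24 V and the balanced reaction transfers n = 2 electrons.
Balancing gives 2 Ag+(aq) + Fe(s) → 2 Ag(s) + Fe2+(aq); hence Q = [Fe2+(aq)] / [Ag+(aq)]^2 = 18.9 (log Q = 1.276).
By the Nernst equation, E = +1.24 − (0.0542/2)·(1.276) = +1.205 V.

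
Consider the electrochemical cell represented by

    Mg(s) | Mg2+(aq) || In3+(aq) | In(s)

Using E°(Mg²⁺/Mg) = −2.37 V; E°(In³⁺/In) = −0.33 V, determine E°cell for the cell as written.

+2.04 V

By convention the left-hand electrode in cell notation is the anode (oxidation) and the right-hand electrode is the cathode (reduction).
E°cell = E°(right) − E°(left) = −0.33 − (−2.37) = +2.04 V.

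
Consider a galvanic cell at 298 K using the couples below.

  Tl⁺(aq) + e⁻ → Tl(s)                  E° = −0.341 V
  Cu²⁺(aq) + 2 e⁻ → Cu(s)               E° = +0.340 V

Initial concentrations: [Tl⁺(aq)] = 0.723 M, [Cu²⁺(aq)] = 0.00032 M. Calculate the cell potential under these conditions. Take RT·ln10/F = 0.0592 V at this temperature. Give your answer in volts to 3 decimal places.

The Cu²⁺/Cu couple has the more positive E°, so it is the cathode; Tl⁺/Tl is the anode.
E°cell = +0.340 − (−0.341) = +0.681 V, with n = 2 electrons transferred.
For the overall reaction Cu²⁺(aq) + 2 Tl(s) → Cu(s) + 2 Tl⁺(aq), Q = [Tl⁺(aq)]^2 / [Cu²⁺(aq)] = 1.63×10^3, giving log Q = 3.213.
Applying E = E° − (RT ln10/nF)·log Q gives +0.681 − (0.0592/2)(3.213) = +0.586 V.

+0.586 V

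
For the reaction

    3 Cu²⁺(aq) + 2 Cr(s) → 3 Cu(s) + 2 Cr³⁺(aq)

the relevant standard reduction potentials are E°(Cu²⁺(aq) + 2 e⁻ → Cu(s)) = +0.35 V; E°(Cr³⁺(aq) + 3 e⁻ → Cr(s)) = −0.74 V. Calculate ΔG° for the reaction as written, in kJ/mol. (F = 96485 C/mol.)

−631 kJ/mol

In the reaction as written Cu²⁺(aq) is reduced, so the Cu²⁺/Cu couple is the cathode and Cr³⁺/Cr is the anode.
E°cell = +0.35 − (−0.74) = +1.09 V; balancing electrons gives n = 6.
ΔG° = −nFE°cell = −(6)(96485)(+1.09) J/mol = −631 kJ/mol.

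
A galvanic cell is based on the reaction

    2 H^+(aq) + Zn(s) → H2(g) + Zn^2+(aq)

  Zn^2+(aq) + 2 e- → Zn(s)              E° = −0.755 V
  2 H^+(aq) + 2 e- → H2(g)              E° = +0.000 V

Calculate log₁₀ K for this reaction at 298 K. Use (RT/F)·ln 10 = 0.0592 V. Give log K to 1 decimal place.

log K = 25.5

The 2H⁺/H₂ couple is reduced (cathode); E°cell = +0.000 − (−0.755) = +0.755 V with n = 2.
At equilibrium E = 0, so log K = nE°cell / 0.0592 = (2)(+0.755) / 0.0592 = 25.5.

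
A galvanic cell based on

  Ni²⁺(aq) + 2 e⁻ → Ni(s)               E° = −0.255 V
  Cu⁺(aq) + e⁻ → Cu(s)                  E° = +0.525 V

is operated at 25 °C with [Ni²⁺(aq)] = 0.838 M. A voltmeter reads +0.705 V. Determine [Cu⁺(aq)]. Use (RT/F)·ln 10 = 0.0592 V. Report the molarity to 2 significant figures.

With Cu⁺/Cu at the cathode and Ni²⁺/Ni at the anode, E°cell = +0.525 − (−0.255) = +0.780 V (n = 2).
Since E = E° − (0.0592/n)·log Q, log Q = n(E° − E)/0.0592 = 2.534.
Balancing electrons gives 2 Cu⁺(aq) + Ni(s) → 2 Cu(s) + Ni²⁺(aq); thus Q = [Ni²⁺(aq)] / [Cu⁺(aq)]^2.
Solving for the unknown gives log [Cu⁺(aq)] = −1.305, so [Cu⁺(aq)] ≈ 0.050 M.

0.050 M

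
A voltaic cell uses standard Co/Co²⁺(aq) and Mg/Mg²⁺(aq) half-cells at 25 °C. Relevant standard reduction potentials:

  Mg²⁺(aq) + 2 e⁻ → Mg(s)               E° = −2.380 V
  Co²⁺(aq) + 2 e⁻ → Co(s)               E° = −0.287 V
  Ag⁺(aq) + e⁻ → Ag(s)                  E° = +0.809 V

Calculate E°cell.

+2.093 V

The Co²⁺/Co couple has the higher E°, so Co ion is reduced (cathode) and Mg is oxidized (anode).
E°cell = E°(cathode) − E°(anode) = −0.287 − (−2.380) = +2.093 V.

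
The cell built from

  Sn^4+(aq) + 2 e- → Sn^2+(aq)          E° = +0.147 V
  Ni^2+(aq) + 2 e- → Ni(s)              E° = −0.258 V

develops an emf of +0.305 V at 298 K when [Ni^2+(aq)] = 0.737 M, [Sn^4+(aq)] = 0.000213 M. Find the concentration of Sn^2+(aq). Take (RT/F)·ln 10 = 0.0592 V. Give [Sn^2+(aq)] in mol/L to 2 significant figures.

With Sn⁴⁺/Sn²⁺ at the cathode and Ni²⁺/Ni at the anode, E°cell = +0.147 − (−0.258) = +0.405 V (n = 2).
From the Nernst equation, log Q = n(E° − E)/0.0592 = 2·(+0.405 − (+0.305))/0.0592 = 3.378.
Balancing electrons gives Sn^4+(aq) + Ni(s) → Sn^2+(aq) + Ni^2+(aq); thus Q = ([Sn^2+(aq)]·[Ni^2+(aq)]) / [Sn^4+(aq)].
Isolating [Sn^2+(aq)] in Q = 10^{3.378} yields log [Sn^2+(aq)] = −0.161, i.e. 0.69 M.

0.69 M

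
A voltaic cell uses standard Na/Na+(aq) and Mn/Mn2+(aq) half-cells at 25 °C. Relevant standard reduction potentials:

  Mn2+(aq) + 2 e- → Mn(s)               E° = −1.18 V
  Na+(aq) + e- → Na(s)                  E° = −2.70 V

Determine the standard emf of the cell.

Of the two couples in this cell, the one with the more positive reduction potential is reduced at the cathode: here that is Mn²⁺/Mn (−1.18 V); Na⁺/Na (−2.70 V) is the anode.
E°cell = E°(cathode) − E°(anode) = −1.18 − (−2.70) = +1.52 V.

+1.52 V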